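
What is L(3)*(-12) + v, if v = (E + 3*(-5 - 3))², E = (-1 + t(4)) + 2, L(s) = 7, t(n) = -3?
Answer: 592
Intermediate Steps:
E = -2 (E = (-1 - 3) + 2 = -4 + 2 = -2)
v = 676 (v = (-2 + 3*(-5 - 3))² = (-2 + 3*(-8))² = (-2 - 24)² = (-26)² = 676)
L(3)*(-12) + v = 7*(-12) + 676 = -84 + 676 = 592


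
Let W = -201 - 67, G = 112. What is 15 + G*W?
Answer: -30001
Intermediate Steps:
W = -268
15 + G*W = 15 + 112*(-268) = 15 - 30016 = -30001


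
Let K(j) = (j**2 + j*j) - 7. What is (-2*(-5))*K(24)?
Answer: 11450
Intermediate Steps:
K(j) = -7 + 2*j**2 (K(j) = (j**2 + j**2) - 7 = 2*j**2 - 7 = -7 + 2*j**2)
(-2*(-5))*K(24) = (-2*(-5))*(-7 + 2*24**2) = 10*(-7 + 2*576) = 10*(-7 + 1152) = 10*1145 = 11450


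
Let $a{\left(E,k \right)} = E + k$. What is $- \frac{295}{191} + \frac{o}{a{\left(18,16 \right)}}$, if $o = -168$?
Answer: $- \frac{21059}{3247} \approx -6.4857$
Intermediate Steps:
$- \frac{295}{191} + \frac{o}{a{\left(18,16 \right)}} = - \frac{295}{191} - \frac{168}{18 + 16} = \left(-295\right) \frac{1}{191} - \frac{168}{34} = - \frac{295}{191} - \frac{84}{17} = - \frac{21059}{3247}$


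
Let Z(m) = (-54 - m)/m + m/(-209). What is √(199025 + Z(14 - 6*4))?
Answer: √217345132785/1045 ≈ 446.13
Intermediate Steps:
Z(m) = -m/209 + (-54 - m)/m (Z(m) = (-54 - m)/m + m*(-1/209) = (-54 - m)/m - m/209 = -m/209 + (-54 - m)/m)
√(199025 + Z(14 - 6*4)) = √(199025 + (-1 - 54/(14 - 6*4) - (14 - 6*4)/209)) = √(199025 + (-1 - 54/(14 - 24) - (14 - 24)/209)) = √(199025 + (-1 - 54/(-10) - 1/209*(-10))) = √(199025 + (-1 - 54*(-⅒) + 10/209)) = √(199025 + (-1 + 27/5 + 10/209)) = √(199025 + 4648/1045) = √(207985773/1045) = √217345132785/1045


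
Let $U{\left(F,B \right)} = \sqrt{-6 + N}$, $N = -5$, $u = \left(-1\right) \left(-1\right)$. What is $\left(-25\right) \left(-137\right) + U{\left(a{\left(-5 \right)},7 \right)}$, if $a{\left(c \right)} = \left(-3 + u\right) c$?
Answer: $3425 + i \sqrt{11} \approx 3425.0 + 3.3166 i$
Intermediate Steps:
$u = 1$
$a{\left(c \right)} = - 2 c$ ($a{\left(c \right)} = \left(-3 + 1\right) c = - 2 c$)
$U{\left(F,B \right)} = i \sqrt{11}$ ($U{\left(F,B \right)} = \sqrt{-6 - 5} = \sqrt{-11} = i \sqrt{11}$)
$\left(-25\right) \left(-137\right) + U{\left(a{\left(-5 \right)},7 \right)} = \left(-25\right) \left(-137\right) + i \sqrt{11} = 3425 + i \sqrt{11}$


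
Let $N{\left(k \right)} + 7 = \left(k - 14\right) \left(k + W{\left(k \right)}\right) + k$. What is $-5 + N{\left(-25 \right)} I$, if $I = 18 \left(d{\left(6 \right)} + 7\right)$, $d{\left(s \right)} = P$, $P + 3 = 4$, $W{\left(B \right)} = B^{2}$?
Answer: $-3374213$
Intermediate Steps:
$P = 1$ ($P = -3 + 4 = 1$)
$d{\left(s \right)} = 1$
$N{\left(k \right)} = -7 + k + \left(-14 + k\right) \left(k + k^{2}\right)$ ($N{\left(k \right)} = -7 + \left(\left(k - 14\right) \left(k + k^{2}\right) + k\right) = -7 + \left(\left(-14 + k\right) \left(k + k^{2}\right) + k\right) = -7 + \left(k + \left(-14 + k\right) \left(k + k^{2}\right)\right) = -7 + k + \left(-14 + k\right) \left(k + k^{2}\right)$)
$I = 144$ ($I = 18 \left(1 + 7\right) = 18 \cdot 8 = 144$)
$-5 + N{\left(-25 \right)} I = -5 + \left(-7 + \left(-25\right)^{3} - -325 - 13 \left(-25\right)^{2}\right) 144 = -5 + \left(-7 - 15625 + 325 - 8125\right) 144 = -5 - 3374208 = -3374213$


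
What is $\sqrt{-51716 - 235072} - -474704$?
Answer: $474704 + 2 i \sqrt{71697} \approx 4.747 \cdot 10^{5} + 535.53 i$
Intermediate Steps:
$\sqrt{-51716 - 235072} - -474704 = \sqrt{-286788} + 474704 = 2 i \sqrt{71697} + 474704 = 474704 + 2 i \sqrt{71697}$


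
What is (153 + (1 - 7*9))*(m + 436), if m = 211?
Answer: 58877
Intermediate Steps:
(153 + (1 - 7*9))*(m + 436) = (153 + (1 - 7*9))*(211 + 436) = (153 + (1 - 63))*647 = (153 - 62)*647 = 91*647 = 58877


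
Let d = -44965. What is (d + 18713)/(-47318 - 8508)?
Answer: 13126/27913 ≈ 0.47025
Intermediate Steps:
(d + 18713)/(-47318 - 8508) = (-44965 + 18713)/(-47318 - 8508) = -26252/(-55826) = -26252*(-1/55826) = 13126/27913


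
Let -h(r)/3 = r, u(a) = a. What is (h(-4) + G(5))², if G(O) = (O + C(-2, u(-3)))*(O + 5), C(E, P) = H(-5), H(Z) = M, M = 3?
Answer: 8464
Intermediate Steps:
H(Z) = 3
h(r) = -3*r
C(E, P) = 3
G(O) = (3 + O)*(5 + O) (G(O) = (O + 3)*(O + 5) = (3 + O)*(5 + O))
(h(-4) + G(5))² = (-3*(-4) + (15 + 5² + 8*5))² = (12 + (15 + 25 + 40))² = (12 + 80)² = 92² = 8464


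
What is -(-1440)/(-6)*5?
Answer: -1200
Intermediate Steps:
-(-1440)/(-6)*5 = -(-1440)*(-1)/6*5 = -40*6*5 = -240*5 = -1200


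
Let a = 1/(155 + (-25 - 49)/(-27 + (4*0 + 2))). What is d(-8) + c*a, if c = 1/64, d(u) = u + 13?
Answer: 1263705/252736 ≈ 5.0001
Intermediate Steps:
d(u) = 13 + u
c = 1/64 ≈ 0.015625
a = 25/3949 (a = 1/(155 - 74/(-27 + (0 + 2))) = 1/(155 - 74/(-27 + 2)) = 1/(155 - 74/(-25)) = 1/(155 - 74*(-1/25)) = 1/(155 + 74/25) = 1/(3949/25) = 25/3949 ≈ 0.0063307)
d(-8) + c*a = (13 - 8) + (1/64)*(25/3949) = 5 + 25/252736 = 1263705/252736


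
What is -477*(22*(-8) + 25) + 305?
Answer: 72332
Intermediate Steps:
-477*(22*(-8) + 25) + 305 = -477*(-176 + 25) + 305 = -477*(-151) + 305 = 72027 + 305 = 72332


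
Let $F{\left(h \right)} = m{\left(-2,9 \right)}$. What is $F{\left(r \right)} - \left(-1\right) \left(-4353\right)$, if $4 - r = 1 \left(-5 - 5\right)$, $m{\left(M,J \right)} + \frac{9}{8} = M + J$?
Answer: $- \frac{34777}{8} \approx -4347.1$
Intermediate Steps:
$m{\left(M,J \right)} = - \frac{9}{8} + J + M$ ($m{\left(M,J \right)} = - \frac{9}{8} + \left(M + J\right) = - \frac{9}{8} + \left(J + M\right) = - \frac{9}{8} + J + M$)
$r = 14$ ($r = 4 - 1 \left(-5 - 5\right) = 4 - 1 \left(-10\right) = 4 - -10 = 4 + 10 = 14$)
$F{\left(h \right)} = \frac{47}{8}$ ($F{\left(h \right)} = - \frac{9}{8} + 9 - 2 = \frac{47}{8}$)
$F{\left(r \right)} - \left(-1\right) \left(-4353\right) = \frac{47}{8} - \left(-1\right) \left(-4353\right) = \frac{47}{8} - 4353 = - \frac{34777}{8}$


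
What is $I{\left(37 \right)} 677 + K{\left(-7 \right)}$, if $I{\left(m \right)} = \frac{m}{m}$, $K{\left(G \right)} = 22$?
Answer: $699$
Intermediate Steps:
$I{\left(m \right)} = 1$
$I{\left(37 \right)} 677 + K{\left(-7 \right)} = 1 \cdot 677 + 22 = 677 + 22 = 699$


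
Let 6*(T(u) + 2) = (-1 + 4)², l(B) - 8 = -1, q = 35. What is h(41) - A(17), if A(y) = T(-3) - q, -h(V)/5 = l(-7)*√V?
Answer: 71/2 - 35*√41 ≈ -188.61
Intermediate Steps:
l(B) = 7 (l(B) = 8 - 1 = 7)
h(V) = -35*√V
T(u) = -½ (T(u) = -2 + (-1 + 4)²/6 = -2 + (⅙)*3² = -2 + (⅙)*9 = -2 + 3/2 = -½)
A(y) = -71/2 (A(y) = -½ - 1*35 = -½ - 35 = -71/2)
h(41) - A(17) = -35*√41 - 1*(-71/2) = -35*√41 + 71/2 = 71/2 - 35*√41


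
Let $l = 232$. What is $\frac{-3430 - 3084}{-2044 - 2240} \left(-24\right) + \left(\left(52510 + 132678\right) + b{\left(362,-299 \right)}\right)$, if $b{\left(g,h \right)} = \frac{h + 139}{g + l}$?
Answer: $\frac{6543800192}{35343} \approx 1.8515 \cdot 10^{5}$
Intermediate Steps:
$b{\left(g,h \right)} = \frac{139 + h}{232 + g}$ ($b{\left(g,h \right)} = \frac{h + 139}{g + 232} = \frac{139 + h}{232 + g}$)
$\frac{-3430 - 3084}{-2044 - 2240} \left(-24\right) + \left(\left(52510 + 132678\right) + b{\left(362,-299 \right)}\right) = \frac{-3430 - 3084}{-2044 - 2240} \left(-24\right) + \left(\left(52510 + 132678\right) + \frac{139 - 299}{232 + 362}\right) = - \frac{6514}{-4284} \left(-24\right) + \left(185188 + \frac{1}{594} \left(-160\right)\right) = \left(-6514\right) \left(- \frac{1}{4284}\right) \left(-24\right) + \left(185188 + \frac{1}{594} \left(-160\right)\right) = \frac{3257}{2142} \left(-24\right) + \left(185188 - \frac{80}{297}\right) = - \frac{13028}{357} + \frac{55000756}{297} = \frac{6543800192}{35343}$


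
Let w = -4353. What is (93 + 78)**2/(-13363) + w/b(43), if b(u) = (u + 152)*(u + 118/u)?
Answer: -93313586/34867885 ≈ -2.6762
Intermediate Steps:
b(u) = (152 + u)*(u + 118/u)
(93 + 78)**2/(-13363) + w/b(43) = (93 + 78)**2/(-13363) - 4353/(118 + 43**2 + 152*43 + 17936/43) = 171**2*(-1/13363) - 4353/(118 + 1849 + 6536 + 17936*(1/43)) = 29241*(-1/13363) - 4353/(118 + 1849 + 6536 + 17936/43) = -29241/13363 - 4353/383565/43 = -29241/13363 - 4353*43/383565 = -29241/13363 - 62393/127855 = -93313586/34867885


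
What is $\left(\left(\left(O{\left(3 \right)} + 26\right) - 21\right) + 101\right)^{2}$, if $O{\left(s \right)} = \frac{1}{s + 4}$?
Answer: $\frac{552049}{49} \approx 11266.0$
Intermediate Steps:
$O{\left(s \right)} = \frac{1}{4 + s}$
$\left(\left(\left(O{\left(3 \right)} + 26\right) - 21\right) + 101\right)^{2} = \left(\left(\left(\frac{1}{4 + 3} + 26\right) - 21\right) + 101\right)^{2} = \left(\left(\left(\frac{1}{7} + 26\right) - 21\right) + 101\right)^{2} = \left(\left(\frac{183}{7} - 21\right) + 101\right)^{2} = \left(\frac{36}{7} + 101\right)^{2} = \left(\frac{743}{7}\right)^{2} = \frac{552049}{49}$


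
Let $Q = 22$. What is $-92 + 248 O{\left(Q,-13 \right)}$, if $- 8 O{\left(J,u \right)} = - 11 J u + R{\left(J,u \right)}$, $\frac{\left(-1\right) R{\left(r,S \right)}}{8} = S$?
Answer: $-100842$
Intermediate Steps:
$R{\left(r,S \right)} = - 8 S$
$O{\left(J,u \right)} = u + \frac{11 J u}{8}$ ($O{\left(J,u \right)} = - \frac{- 11 J u - 8 u}{8} = - \frac{- 8 u - 11 J u}{8} = u + \frac{11 J u}{8}$)
$-92 + 248 O{\left(Q,-13 \right)} = -92 + 248 \cdot \frac{1}{8} \left(-13\right) \left(8 + 11 \cdot 22\right) = -92 + 248 \cdot \frac{1}{8} \left(-13\right) \left(8 + 242\right) = -92 + 248 \cdot \frac{1}{8} \left(-13\right) 250 = -92 + 248 \left(- \frac{1625}{4}\right) = -92 - 100750 = -100842$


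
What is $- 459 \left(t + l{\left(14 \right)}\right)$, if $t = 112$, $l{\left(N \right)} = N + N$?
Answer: $-64260$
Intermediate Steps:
$l{\left(N \right)} = 2 N$
$- 459 \left(t + l{\left(14 \right)}\right) = - 459 \left(112 + 2 \cdot 14\right) = - 459 \left(112 + 28\right) = \left(-459\right) 140 = -64260$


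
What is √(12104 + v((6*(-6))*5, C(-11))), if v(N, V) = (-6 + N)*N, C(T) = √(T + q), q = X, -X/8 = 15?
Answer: 4*√2849 ≈ 213.50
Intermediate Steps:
X = -120 (X = -8*15 = -120)
q = -120
C(T) = √(-120 + T) (C(T) = √(T - 120) = √(-120 + T))
v(N, V) = N*(-6 + N)
√(12104 + v((6*(-6))*5, C(-11))) = √(12104 + ((6*(-6))*5)*(-6 + (6*(-6))*5)) = √(12104 + (-36*5)*(-6 - 36*5)) = √(12104 - 180*(-6 - 180)) = √(12104 - 180*(-186)) = √(12104 + 33480) = √45584 = 4*√2849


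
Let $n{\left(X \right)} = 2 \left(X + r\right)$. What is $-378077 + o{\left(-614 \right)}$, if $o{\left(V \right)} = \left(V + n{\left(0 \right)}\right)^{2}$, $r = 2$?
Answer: $-5977$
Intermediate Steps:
$n{\left(X \right)} = 4 + 2 X$ ($n{\left(X \right)} = 2 \left(X + 2\right) = 2 \left(2 + X\right) = 4 + 2 X$)
$o{\left(V \right)} = \left(4 + V\right)^{2}$ ($o{\left(V \right)} = \left(V + \left(4 + 2 \cdot 0\right)\right)^{2} = \left(V + \left(4 + 0\right)\right)^{2} = \left(V + 4\right)^{2} = \left(4 + V\right)^{2}$)
$-378077 + o{\left(-614 \right)} = -378077 + \left(4 - 614\right)^{2} = -378077 + \left(-610\right)^{2} = -378077 + 372100 = -5977$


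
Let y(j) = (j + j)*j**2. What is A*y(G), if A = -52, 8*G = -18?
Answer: 9477/8 ≈ 1184.6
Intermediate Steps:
G = -9/4 (G = (1/8)*(-18) = -9/4 ≈ -2.2500)
y(j) = 2*j**3 (y(j) = (2*j)*j**2 = 2*j**3)
A*y(G) = -104*(-9/4)**3 = -104*(-729)/64 = -52*(-729/32) = 9477/8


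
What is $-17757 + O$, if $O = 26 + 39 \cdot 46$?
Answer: $-15937$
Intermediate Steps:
$O = 1820$ ($O = 26 + 1794 = 1820$)
$-17757 + O = -17757 + 1820 = -15937$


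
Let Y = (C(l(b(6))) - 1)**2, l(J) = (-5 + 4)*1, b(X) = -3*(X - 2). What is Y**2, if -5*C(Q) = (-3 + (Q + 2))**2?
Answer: 6561/625 ≈ 10.498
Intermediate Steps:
b(X) = 6 - 3*X (b(X) = -3*(-2 + X) = 6 - 3*X)
l(J) = -1 (l(J) = -1*1 = -1)
C(Q) = -(-1 + Q)**2/5 (C(Q) = -(-3 + (Q + 2))**2/5 = -(-3 + (2 + Q))**2/5 = -(-1 + Q)**2/5)
Y = 81/25 (Y = (-(-1 - 1)**2/5 - 1)**2 = (-1/5*(-2)**2 - 1)**2 = (-1/5*4 - 1)**2 = (-4/5 - 1)**2 = (-9/5)**2 = 81/25 ≈ 3.2400)
Y**2 = (81/25)**2 = 6561/625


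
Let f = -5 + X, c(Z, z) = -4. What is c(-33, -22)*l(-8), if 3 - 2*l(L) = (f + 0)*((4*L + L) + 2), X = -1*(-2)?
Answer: 222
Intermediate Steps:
X = 2
f = -3 (f = -5 + 2 = -3)
l(L) = 9/2 + 15*L/2 (l(L) = 3/2 - (-3 + 0)*((4*L + L) + 2)/2 = 3/2 - (-3)*(5*L + 2)/2 = 3/2 - (-3)*(2 + 5*L)/2 = 3/2 - (-6 - 15*L)/2 = 3/2 + (3 + 15*L/2) = 9/2 + 15*L/2)
c(-33, -22)*l(-8) = -4*(9/2 + (15/2)*(-8)) = -4*(9/2 - 60) = -4*(-111/2) = 222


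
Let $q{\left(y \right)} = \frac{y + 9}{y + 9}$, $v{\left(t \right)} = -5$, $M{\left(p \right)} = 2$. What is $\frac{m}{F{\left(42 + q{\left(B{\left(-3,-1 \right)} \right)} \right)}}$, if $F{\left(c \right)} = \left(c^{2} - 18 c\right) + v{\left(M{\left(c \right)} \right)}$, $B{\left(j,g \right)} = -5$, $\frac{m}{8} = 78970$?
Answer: $\frac{63176}{107} \approx 590.43$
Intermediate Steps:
$m = 631760$ ($m = 8 \cdot 78970 = 631760$)
$q{\left(y \right)} = 1$ ($q{\left(y \right)} = \frac{9 + y}{9 + y} = 1$)
$F{\left(c \right)} = -5 + c^{2} - 18 c$ ($F{\left(c \right)} = \left(c^{2} - 18 c\right) - 5 = -5 + c^{2} - 18 c$)
$\frac{m}{F{\left(42 + q{\left(B{\left(-3,-1 \right)} \right)} \right)}} = \frac{631760}{-5 + \left(42 + 1\right)^{2} - 18 \left(42 + 1\right)} = \frac{631760}{-5 + 43^{2} - 774} = \frac{631760}{-5 + 1849 - 774} = \frac{631760}{1070} = 631760 \cdot \frac{1}{1070} = \frac{63176}{107}$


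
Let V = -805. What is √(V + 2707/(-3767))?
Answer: 3*I*√1270375546/3767 ≈ 28.385*I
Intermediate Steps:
√(V + 2707/(-3767)) = √(-805 + 2707/(-3767)) = √(-805 + 2707*(-1/3767)) = √(-805 - 2707/3767) = √(-3035142/3767) = 3*I*√1270375546/3767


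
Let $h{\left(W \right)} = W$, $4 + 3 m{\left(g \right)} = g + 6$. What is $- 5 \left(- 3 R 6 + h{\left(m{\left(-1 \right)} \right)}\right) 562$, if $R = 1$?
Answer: $\frac{148930}{3} \approx 49643.0$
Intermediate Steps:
$m{\left(g \right)} = \frac{2}{3} + \frac{g}{3}$ ($m{\left(g \right)} = - \frac{4}{3} + \frac{g + 6}{3} = - \frac{4}{3} + \frac{6 + g}{3} = - \frac{4}{3} + \left(2 + \frac{g}{3}\right) = \frac{2}{3} + \frac{g}{3}$)
$- 5 \left(- 3 R 6 + h{\left(m{\left(-1 \right)} \right)}\right) 562 = - 5 \left(\left(-3\right) 1 \cdot 6 + \left(\frac{2}{3} + \frac{1}{3} \left(-1\right)\right)\right) 562 = - 5 \left(\left(-3\right) 6 + \left(\frac{2}{3} - \frac{1}{3}\right)\right) 562 = - 5 \left(-18 + \frac{1}{3}\right) 562 = \left(-5\right) \left(- \frac{53}{3}\right) 562 = \frac{265}{3} \cdot 562 = \frac{148930}{3}$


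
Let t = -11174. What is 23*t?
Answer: -257002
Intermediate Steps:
23*t = 23*(-11174) = -257002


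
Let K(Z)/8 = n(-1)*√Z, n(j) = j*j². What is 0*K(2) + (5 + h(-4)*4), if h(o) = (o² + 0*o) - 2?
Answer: 61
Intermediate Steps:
h(o) = -2 + o² (h(o) = (o² + 0) - 2 = o² - 2 = -2 + o²)
n(j) = j³
K(Z) = -8*√Z (K(Z) = 8*((-1)³*√Z) = 8*(-√Z) = -8*√Z)
0*K(2) + (5 + h(-4)*4) = 0*(-8*√2) + (5 + (-2 + (-4)²)*4) = 0 + (5 + (-2 + 16)*4) = 0 + (5 + 14*4) = 0 + (5 + 56) = 0 + 61 = 61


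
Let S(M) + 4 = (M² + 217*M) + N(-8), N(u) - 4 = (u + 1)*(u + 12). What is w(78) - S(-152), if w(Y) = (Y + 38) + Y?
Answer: 10102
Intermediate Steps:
w(Y) = 38 + 2*Y (w(Y) = (38 + Y) + Y = 38 + 2*Y)
N(u) = 4 + (1 + u)*(12 + u) (N(u) = 4 + (u + 1)*(u + 12) = 4 + (1 + u)*(12 + u))
S(M) = -28 + M² + 217*M (S(M) = -4 + ((M² + 217*M) + (16 + (-8)² + 13*(-8))) = -4 + ((M² + 217*M) + (16 + 64 - 104)) = -4 + ((M² + 217*M) - 24) = -4 + (-24 + M² + 217*M) = -28 + M² + 217*M)
w(78) - S(-152) = (38 + 2*78) - (-28 + (-152)² + 217*(-152)) = (38 + 156) - (-28 + 23104 - 32984) = 194 - 1*(-9908) = 194 + 9908 = 10102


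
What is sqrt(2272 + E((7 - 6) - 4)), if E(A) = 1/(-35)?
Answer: sqrt(2783165)/35 ≈ 47.665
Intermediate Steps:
E(A) = -1/35
sqrt(2272 + E((7 - 6) - 4)) = sqrt(2272 - 1/35) = sqrt(79519/35) = sqrt(2783165)/35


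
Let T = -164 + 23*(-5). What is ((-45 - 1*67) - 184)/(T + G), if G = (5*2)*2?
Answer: 8/7 ≈ 1.1429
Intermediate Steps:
T = -279 (T = -164 - 115 = -279)
G = 20 (G = 10*2 = 20)
((-45 - 1*67) - 184)/(T + G) = ((-45 - 1*67) - 184)/(-279 + 20) = ((-45 - 67) - 184)/(-259) = (-112 - 184)*(-1/259) = -296*(-1/259) = 8/7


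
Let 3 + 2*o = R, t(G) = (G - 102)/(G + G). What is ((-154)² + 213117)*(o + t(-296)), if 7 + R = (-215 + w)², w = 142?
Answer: 186484909363/296 ≈ 6.3002e+8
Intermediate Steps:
t(G) = (-102 + G)/(2*G) (t(G) = (-102 + G)/((2*G)) = (-102 + G)*(1/(2*G)) = (-102 + G)/(2*G))
R = 5322 (R = -7 + (-215 + 142)² = -7 + (-73)² = -7 + 5329 = 5322)
o = 5319/2 (o = -3/2 + (½)*5322 = -3/2 + 2661 = 5319/2 ≈ 2659.5)
((-154)² + 213117)*(o + t(-296)) = ((-154)² + 213117)*(5319/2 + (½)*(-102 - 296)/(-296)) = (23716 + 213117)*(5319/2 + (½)*(-1/296)*(-398)) = 236833*(5319/2 + 199/296) = 236833*(787411/296) = 186484909363/296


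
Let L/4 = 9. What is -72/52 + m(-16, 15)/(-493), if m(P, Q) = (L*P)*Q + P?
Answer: 103654/6409 ≈ 16.173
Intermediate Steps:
L = 36 (L = 4*9 = 36)
m(P, Q) = P + 36*P*Q (m(P, Q) = (36*P)*Q + P = 36*P*Q + P = P + 36*P*Q)
-72/52 + m(-16, 15)/(-493) = -72/52 - 16*(1 + 36*15)/(-493) = -72*1/52 - 16*(1 + 540)*(-1/493) = -18/13 - 16*541*(-1/493) = -18/13 - 8656*(-1/493) = -18/13 + 8656/493 = 103654/6409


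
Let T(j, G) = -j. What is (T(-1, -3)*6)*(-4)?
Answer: -24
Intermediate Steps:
(T(-1, -3)*6)*(-4) = (-1*(-1)*6)*(-4) = (1*6)*(-4) = 6*(-4) = -24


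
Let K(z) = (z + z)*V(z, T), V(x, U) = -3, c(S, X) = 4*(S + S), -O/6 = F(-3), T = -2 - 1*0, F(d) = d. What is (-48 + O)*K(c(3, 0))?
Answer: 4320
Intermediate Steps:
T = -2 (T = -2 + 0 = -2)
O = 18 (O = -6*(-3) = 18)
c(S, X) = 8*S (c(S, X) = 4*(2*S) = 8*S)
K(z) = -6*z (K(z) = (z + z)*(-3) = (2*z)*(-3) = -6*z)
(-48 + O)*K(c(3, 0)) = (-48 + 18)*(-48*3) = -(-180)*24 = -30*(-144) = 4320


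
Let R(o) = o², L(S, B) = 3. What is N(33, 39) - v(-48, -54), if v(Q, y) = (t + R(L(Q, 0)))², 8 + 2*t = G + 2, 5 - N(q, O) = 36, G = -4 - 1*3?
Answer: -149/4 ≈ -37.250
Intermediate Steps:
G = -7 (G = -4 - 3 = -7)
N(q, O) = -31 (N(q, O) = 5 - 1*36 = 5 - 36 = -31)
t = -13/2 (t = -4 + (-7 + 2)/2 = -4 + (½)*(-5) = -4 - 5/2 = -13/2 ≈ -6.5000)
v(Q, y) = 25/4 (v(Q, y) = (-13/2 + 3²)² = (-13/2 + 9)² = (5/2)² = 25/4)
N(33, 39) - v(-48, -54) = -31 - 1*25/4 = -31 - 25/4 = -149/4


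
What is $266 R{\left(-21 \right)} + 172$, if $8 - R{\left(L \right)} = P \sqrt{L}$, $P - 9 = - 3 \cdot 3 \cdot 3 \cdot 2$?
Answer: $2300 + 11970 i \sqrt{21} \approx 2300.0 + 54853.0 i$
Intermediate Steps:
$P = -45$ ($P = 9 + - 3 \cdot 3 \cdot 3 \cdot 2 = 9 + \left(-3\right) 9 \cdot 2 = 9 - 54 = -45$)
$R{\left(L \right)} = 8 + 45 \sqrt{L}$ ($R{\left(L \right)} = 8 - - 45 \sqrt{L} = 8 + 45 \sqrt{L}$)
$266 R{\left(-21 \right)} + 172 = 266 \left(8 + 45 \sqrt{-21}\right) + 172 = 266 \left(8 + 45 i \sqrt{21}\right) + 172 = \left(2128 + 11970 i \sqrt{21}\right) + 172 = 2300 + 11970 i \sqrt{21}$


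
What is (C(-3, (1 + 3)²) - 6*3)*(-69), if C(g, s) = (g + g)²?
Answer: -1242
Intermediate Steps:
C(g, s) = 4*g² (C(g, s) = (2*g)² = 4*g²)
(C(-3, (1 + 3)²) - 6*3)*(-69) = (4*(-3)² - 6*3)*(-69) = (4*9 - 18)*(-69) = (36 - 18)*(-69) = 18*(-69) = -1242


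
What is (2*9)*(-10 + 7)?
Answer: -54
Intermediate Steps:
(2*9)*(-10 + 7) = 18*(-3) = -54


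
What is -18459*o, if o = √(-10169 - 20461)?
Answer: -18459*I*√30630 ≈ -3.2306e+6*I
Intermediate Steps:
o = I*√30630 (o = √(-30630) = I*√30630 ≈ 175.01*I)
-18459*o = -18459*I*√30630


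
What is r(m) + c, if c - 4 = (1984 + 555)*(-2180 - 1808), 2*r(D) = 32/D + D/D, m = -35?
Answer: -708786957/70 ≈ -1.0126e+7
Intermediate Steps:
r(D) = 1/2 + 16/D (r(D) = (32/D + D/D)/2 = (32/D + 1)/2 = (1 + 32/D)/2 = 1/2 + 16/D)
c = -10125528 (c = 4 + (1984 + 555)*(-2180 - 1808) = 4 + 2539*(-3988) = 4 - 10125532 = -10125528)
r(m) + c = (1/2)*(32 - 35)/(-35) - 10125528 = (1/2)*(-1/35)*(-3) - 10125528 = 3/70 - 10125528 = -708786957/70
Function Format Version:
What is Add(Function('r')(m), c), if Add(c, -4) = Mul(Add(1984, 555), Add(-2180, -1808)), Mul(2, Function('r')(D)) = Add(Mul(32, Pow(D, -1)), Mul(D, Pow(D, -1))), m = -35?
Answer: Rational(-708786957, 70) ≈ -1.0126e+7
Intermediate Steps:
Function('r')(D) = Add(Rational(1, 2), Mul(16, Pow(D, -1))) (Function('r')(D) = Mul(Rational(1, 2), Add(Mul(32, Pow(D, -1)), Mul(D, Pow(D, -1)))) = Mul(Rational(1, 2), Add(Mul(32, Pow(D, -1)), 1)) = Mul(Rational(1, 2), Add(1, Mul(32, Pow(D, -1)))) = Add(Rational(1, 2), Mul(16, Pow(D, -1))))
c = -10125528 (c = Add(4, Mul(Add(1984, 555), Add(-2180, -1808))) = Add(4, Mul(2539, -3988)) = Add(4, -10125532) = -10125528)
Add(Function('r')(m), c) = Add(Mul(Rational(1, 2), Pow(-35, -1), Add(32, -35)), -10125528) = Add(Mul(Rational(1, 2), Rational(-1, 35), -3), -10125528) = Add(Rational(3, 70), -10125528) = Rational(-708786957, 70)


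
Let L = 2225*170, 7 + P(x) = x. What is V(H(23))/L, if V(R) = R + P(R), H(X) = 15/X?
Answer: -131/8699750 ≈ -1.5058e-5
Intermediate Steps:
P(x) = -7 + x
L = 378250
V(R) = -7 + 2*R (V(R) = R + (-7 + R) = -7 + 2*R)
V(H(23))/L = (-7 + 2*(15/23))/378250 = (-7 + 2*(15*(1/23)))*(1/378250) = (-7 + 2*(15/23))*(1/378250) = (-7 + 30/23)*(1/378250) = -131/23*1/378250 = -131/8699750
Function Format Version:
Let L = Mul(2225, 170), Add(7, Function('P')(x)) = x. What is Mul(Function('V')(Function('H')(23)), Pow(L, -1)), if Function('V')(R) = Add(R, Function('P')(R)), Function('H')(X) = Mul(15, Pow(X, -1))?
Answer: Rational(-131, 8699750) ≈ -1.5058e-5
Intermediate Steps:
Function('P')(x) = Add(-7, x)
L = 378250
Function('V')(R) = Add(-7, Mul(2, R)) (Function('V')(R) = Add(R, Add(-7, R)) = Add(-7, Mul(2, R)))
Mul(Function('V')(Function('H')(23)), Pow(L, -1)) = Mul(Add(-7, Mul(2, Mul(15, Pow(23, -1)))), Pow(378250, -1)) = Mul(Add(-7, Mul(2, Mul(15, Rational(1, 23)))), Rational(1, 378250)) = Mul(Add(-7, Mul(2, Rational(15, 23))), Rational(1, 378250)) = Mul(Add(-7, Rational(30, 23)), Rational(1, 378250)) = Mul(Rational(-131, 23), Rational(1, 378250)) = Rational(-131, 8699750)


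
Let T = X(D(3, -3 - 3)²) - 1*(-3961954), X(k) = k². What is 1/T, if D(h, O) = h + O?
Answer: 1/3962035 ≈ 2.5240e-7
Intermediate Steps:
D(h, O) = O + h
T = 3962035 (T = (((-3 - 3) + 3)²)² - 1*(-3961954) = ((-6 + 3)²)² + 3961954 = ((-3)²)² + 3961954 = 9² + 3961954 = 81 + 3961954 = 3962035)
1/T = 1/3962035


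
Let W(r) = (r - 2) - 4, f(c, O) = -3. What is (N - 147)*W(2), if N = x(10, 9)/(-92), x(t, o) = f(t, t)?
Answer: 13521/23 ≈ 587.87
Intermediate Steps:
x(t, o) = -3
N = 3/92 (N = -3/(-92) = -3*(-1/92) = 3/92 ≈ 0.032609)
W(r) = -6 + r (W(r) = (-2 + r) - 4 = -6 + r)
(N - 147)*W(2) = (3/92 - 147)*(-6 + 2) = -13521/92*(-4) = 13521/23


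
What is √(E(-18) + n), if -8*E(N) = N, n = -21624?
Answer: I*√86487/2 ≈ 147.04*I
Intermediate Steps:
E(N) = -N/8
√(E(-18) + n) = √(-⅛*(-18) - 21624) = √(9/4 - 21624) = √(-86487/4) = I*√86487/2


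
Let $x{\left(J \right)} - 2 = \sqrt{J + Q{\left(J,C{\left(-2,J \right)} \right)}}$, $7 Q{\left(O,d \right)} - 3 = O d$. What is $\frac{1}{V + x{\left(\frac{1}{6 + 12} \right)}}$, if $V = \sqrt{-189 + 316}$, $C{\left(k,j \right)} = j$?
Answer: $\frac{18}{36 + \sqrt{157} + 18 \sqrt{127}} \approx 0.071605$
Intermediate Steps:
$Q{\left(O,d \right)} = \frac{3}{7} + \frac{O d}{7}$
$V = \sqrt{127} \approx 11.269$
$x{\left(J \right)} = 2 + \sqrt{\frac{3}{7} + J + \frac{J^{2}}{7}}$ ($x{\left(J \right)} = 2 + \sqrt{J + \left(\frac{3}{7} + \frac{J J}{7}\right)} = 2 + \sqrt{J + \left(\frac{3}{7} + \frac{J^{2}}{7}\right)} = 2 + \sqrt{\frac{3}{7} + J + \frac{J^{2}}{7}}$)
$\frac{1}{V + x{\left(\frac{1}{6 + 12} \right)}} = \frac{1}{\sqrt{127} + \left(2 + \frac{\sqrt{21 + 7 \left(\frac{1}{6 + 12}\right)^{2} + \frac{49}{6 + 12}}}{7}\right)} = \frac{1}{\sqrt{127} + \left(2 + \frac{\sqrt{21 + 7 \left(\frac{1}{18}\right)^{2} + \frac{49}{18}}}{7}\right)} = \frac{1}{\sqrt{127} + \left(2 + \frac{\sqrt{21 + \frac{7}{324} + 49 \cdot \frac{1}{18}}}{7}\right)} = \frac{1}{\sqrt{127} + \left(2 + \frac{\sqrt{21 + 7 \cdot \frac{1}{324} + \frac{49}{18}}}{7}\right)} = \frac{1}{\sqrt{127} + \left(2 + \frac{\sqrt{21 + \frac{7}{324} + \frac{49}{18}}}{7}\right)} = \frac{1}{\sqrt{127} + \left(2 + \frac{\sqrt{\frac{7693}{324}}}{7}\right)} = \frac{1}{\sqrt{127} + \left(2 + \frac{\frac{7}{18} \sqrt{157}}{7}\right)} = \frac{1}{\sqrt{127} + \left(2 + \frac{\sqrt{157}}{18}\right)} = \frac{1}{2 + \sqrt{127} + \frac{\sqrt{157}}{18}}$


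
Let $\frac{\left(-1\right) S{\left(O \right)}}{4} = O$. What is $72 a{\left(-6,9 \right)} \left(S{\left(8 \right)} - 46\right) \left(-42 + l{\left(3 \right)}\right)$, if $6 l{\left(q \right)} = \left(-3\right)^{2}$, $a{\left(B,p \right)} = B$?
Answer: $-1364688$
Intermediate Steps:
$l{\left(q \right)} = \frac{3}{2}$ ($l{\left(q \right)} = \frac{\left(-3\right)^{2}}{6} = \frac{1}{6} \cdot 9 = \frac{3}{2}$)
$S{\left(O \right)} = - 4 O$
$72 a{\left(-6,9 \right)} \left(S{\left(8 \right)} - 46\right) \left(-42 + l{\left(3 \right)}\right) = 72 \left(-6\right) \left(\left(-4\right) 8 - 46\right) \left(-42 + \frac{3}{2}\right) = - 432 \left(-32 - 46\right) \left(- \frac{81}{2}\right) = - 432 \left(\left(-78\right) \left(- \frac{81}{2}\right)\right) = \left(-432\right) 3159 = -1364688$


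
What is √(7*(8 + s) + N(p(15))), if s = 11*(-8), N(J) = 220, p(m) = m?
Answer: 2*I*√85 ≈ 18.439*I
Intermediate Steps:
s = -88
√(7*(8 + s) + N(p(15))) = √(7*(8 - 88) + 220) = √(7*(-80) + 220) = √(-560 + 220) = √(-340) = 2*I*√85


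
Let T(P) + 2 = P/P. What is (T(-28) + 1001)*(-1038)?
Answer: -1038000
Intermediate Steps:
T(P) = -1 (T(P) = -2 + P/P = -2 + 1 = -1)
(T(-28) + 1001)*(-1038) = (-1 + 1001)*(-1038) = 1000*(-1038) = -1038000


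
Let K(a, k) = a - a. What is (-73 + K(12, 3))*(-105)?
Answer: 7665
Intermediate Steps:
K(a, k) = 0
(-73 + K(12, 3))*(-105) = (-73 + 0)*(-105) = -73*(-105) = 7665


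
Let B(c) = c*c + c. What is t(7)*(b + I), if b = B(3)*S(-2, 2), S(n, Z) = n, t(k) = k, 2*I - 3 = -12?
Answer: -399/2 ≈ -199.50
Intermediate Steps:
I = -9/2 (I = 3/2 + (½)*(-12) = 3/2 - 6 = -9/2 ≈ -4.5000)
B(c) = c + c² (B(c) = c² + c = c + c²)
b = -24 (b = (3*(1 + 3))*(-2) = (3*4)*(-2) = 12*(-2) = -24)
t(7)*(b + I) = 7*(-24 - 9/2) = 7*(-57/2) = -399/2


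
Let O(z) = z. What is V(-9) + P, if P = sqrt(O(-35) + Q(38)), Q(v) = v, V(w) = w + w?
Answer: -18 + sqrt(3) ≈ -16.268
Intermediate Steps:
V(w) = 2*w
P = sqrt(3) (P = sqrt(-35 + 38) = sqrt(3) ≈ 1.7320)
V(-9) + P = 2*(-9) + sqrt(3) = -18 + sqrt(3)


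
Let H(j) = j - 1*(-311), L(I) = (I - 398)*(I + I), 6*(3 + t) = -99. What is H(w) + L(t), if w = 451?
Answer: 34089/2 ≈ 17045.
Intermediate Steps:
t = -39/2 (t = -3 + (⅙)*(-99) = -3 - 33/2 = -39/2 ≈ -19.500)
L(I) = 2*I*(-398 + I) (L(I) = (-398 + I)*(2*I) = 2*I*(-398 + I))
H(j) = 311 + j (H(j) = j + 311 = 311 + j)
H(w) + L(t) = (311 + 451) + 2*(-39/2)*(-398 - 39/2) = 762 + 2*(-39/2)*(-835/2) = 762 + 32565/2 = 34089/2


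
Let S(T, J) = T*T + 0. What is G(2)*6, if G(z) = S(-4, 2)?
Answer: 96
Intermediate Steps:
S(T, J) = T**2 (S(T, J) = T**2 + 0 = T**2)
G(z) = 16 (G(z) = (-4)**2 = 16)
G(2)*6 = 16*6 = 96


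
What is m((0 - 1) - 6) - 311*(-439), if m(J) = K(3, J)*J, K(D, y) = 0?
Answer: 136529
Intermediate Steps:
m(J) = 0 (m(J) = 0*J = 0)
m((0 - 1) - 6) - 311*(-439) = 0 - 311*(-439) = 0 + 136529 = 136529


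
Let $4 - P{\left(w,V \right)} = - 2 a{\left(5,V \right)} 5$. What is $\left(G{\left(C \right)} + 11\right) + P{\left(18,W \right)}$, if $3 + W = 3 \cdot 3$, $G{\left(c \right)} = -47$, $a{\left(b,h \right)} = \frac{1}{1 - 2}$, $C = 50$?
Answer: $-42$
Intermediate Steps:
$a{\left(b,h \right)} = -1$ ($a{\left(b,h \right)} = \frac{1}{-1} = -1$)
$W = 6$ ($W = -3 + 3 \cdot 3 = -3 + 9 = 6$)
$P{\left(w,V \right)} = -6$ ($P{\left(w,V \right)} = 4 - \left(-2\right) \left(-1\right) 5 = 4 - 2 \cdot 5 = 4 - 10 = -6$)
$\left(G{\left(C \right)} + 11\right) + P{\left(18,W \right)} = \left(-47 + 11\right) - 6 = -36 - 6 = -42$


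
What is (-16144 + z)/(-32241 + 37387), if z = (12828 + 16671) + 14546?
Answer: 27901/5146 ≈ 5.4219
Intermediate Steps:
z = 44045 (z = 29499 + 14546 = 44045)
(-16144 + z)/(-32241 + 37387) = (-16144 + 44045)/(-32241 + 37387) = 27901/5146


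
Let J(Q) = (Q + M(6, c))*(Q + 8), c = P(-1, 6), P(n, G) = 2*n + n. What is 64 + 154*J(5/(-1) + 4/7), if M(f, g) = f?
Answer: 6498/7 ≈ 928.29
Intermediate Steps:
P(n, G) = 3*n
c = -3 (c = 3*(-1) = -3)
J(Q) = (6 + Q)*(8 + Q) (J(Q) = (Q + 6)*(Q + 8) = (6 + Q)*(8 + Q))
64 + 154*J(5/(-1) + 4/7) = 64 + 154*(48 + (5/(-1) + 4/7)² + 14*(5/(-1) + 4/7)) = 64 + 154*(48 + (5*(-1) + 4*(⅐))² + 14*(5*(-1) + 4*(⅐))) = 64 + 154*(48 + (-5 + 4/7)² + 14*(-5 + 4/7)) = 64 + 154*(48 + (-31/7)² + 14*(-31/7)) = 64 + 154*(48 + 961/49 - 62) = 64 + 154*(275/49) = 64 + 6050/7 = 6498/7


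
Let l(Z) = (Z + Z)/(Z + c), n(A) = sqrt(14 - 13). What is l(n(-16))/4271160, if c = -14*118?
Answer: -1/3525842580 ≈ -2.8362e-10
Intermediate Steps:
n(A) = 1 (n(A) = sqrt(1) = 1)
c = -1652
l(Z) = 2*Z/(-1652 + Z) (l(Z) = (Z + Z)/(Z - 1652) = (2*Z)/(-1652 + Z) = 2*Z/(-1652 + Z))
l(n(-16))/4271160 = (2*1/(-1652 + 1))/4271160 = (2*1/(-1651))*(1/4271160) = (2*1*(-1/1651))*(1/4271160) = -2/1651*1/4271160 = -1/3525842580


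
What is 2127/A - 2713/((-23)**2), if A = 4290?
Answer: -3504529/756470 ≈ -4.6327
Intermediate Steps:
2127/A - 2713/((-23)**2) = 2127/4290 - 2713/((-23)**2) = 2127*(1/4290) - 2713/529 = 709/1430 - 2713*1/529 = 709/1430 - 2713/529 = -3504529/756470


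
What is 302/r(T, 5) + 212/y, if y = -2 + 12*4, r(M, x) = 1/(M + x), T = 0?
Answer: 34836/23 ≈ 1514.6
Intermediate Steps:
y = 46 (y = -2 + 48 = 46)
302/r(T, 5) + 212/y = 302/(1/(0 + 5)) + 212/46 = 302/(1/5) + 212*(1/46) = 302/(1/5) + 106/23 = 302*5 + 106/23 = 1510 + 106/23 = 34836/23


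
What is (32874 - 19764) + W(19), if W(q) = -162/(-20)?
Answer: 131181/10 ≈ 13118.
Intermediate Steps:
W(q) = 81/10 (W(q) = -162*(-1/20) = 81/10)
(32874 - 19764) + W(19) = (32874 - 19764) + 81/10 = 13110 + 81/10 = 131181/10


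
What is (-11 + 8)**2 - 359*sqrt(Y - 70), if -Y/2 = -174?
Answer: 9 - 359*sqrt(278) ≈ -5976.7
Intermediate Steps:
Y = 348 (Y = -2*(-174) = 348)
(-11 + 8)**2 - 359*sqrt(Y - 70) = (-11 + 8)**2 - 359*sqrt(348 - 70) = (-3)**2 - 359*sqrt(278) = 9 - 359*sqrt(278)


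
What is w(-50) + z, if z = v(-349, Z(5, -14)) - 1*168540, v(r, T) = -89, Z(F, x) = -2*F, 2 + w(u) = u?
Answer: -168681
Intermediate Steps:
w(u) = -2 + u
z = -168629 (z = -89 - 1*168540 = -89 - 168540 = -168629)
w(-50) + z = (-2 - 50) - 168629 = -52 - 168629 = -168681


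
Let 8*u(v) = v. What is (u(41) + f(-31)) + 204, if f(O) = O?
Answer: 1425/8 ≈ 178.13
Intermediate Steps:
u(v) = v/8
(u(41) + f(-31)) + 204 = ((⅛)*41 - 31) + 204 = (41/8 - 31) + 204 = -207/8 + 204 = 1425/8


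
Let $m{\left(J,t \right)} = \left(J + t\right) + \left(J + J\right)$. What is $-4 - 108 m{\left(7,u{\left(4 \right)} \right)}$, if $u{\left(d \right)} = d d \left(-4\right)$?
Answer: $4640$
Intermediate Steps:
$u{\left(d \right)} = - 4 d^{2}$ ($u{\left(d \right)} = d^{2} \left(-4\right) = - 4 d^{2}$)
$m{\left(J,t \right)} = t + 3 J$ ($m{\left(J,t \right)} = \left(J + t\right) + 2 J = t + 3 J$)
$-4 - 108 m{\left(7,u{\left(4 \right)} \right)} = -4 - 108 \left(- 4 \cdot 4^{2} + 3 \cdot 7\right) = -4 - 108 \left(\left(-4\right) 16 + 21\right) = -4 - 108 \left(-64 + 21\right) = -4 - -4644 = -4 + 4644 = 4640$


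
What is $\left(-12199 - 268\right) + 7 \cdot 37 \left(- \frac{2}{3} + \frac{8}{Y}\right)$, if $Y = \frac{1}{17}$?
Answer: $\frac{67753}{3} \approx 22584.0$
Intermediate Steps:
$Y = \frac{1}{17} \approx 0.058824$
$\left(-12199 - 268\right) + 7 \cdot 37 \left(- \frac{2}{3} + \frac{8}{Y}\right) = \left(-12199 - 268\right) + 7 \cdot 37 \left(- \frac{2}{3} + 8 \frac{1}{\frac{1}{17}}\right) = \left(-12199 - 268\right) + 259 \left(\left(-2\right) \frac{1}{3} + 8 \cdot 17\right) = -12467 + 259 \left(- \frac{2}{3} + 136\right) = -12467 + 259 \cdot \frac{406}{3} = -12467 + \frac{105154}{3} = \frac{67753}{3}$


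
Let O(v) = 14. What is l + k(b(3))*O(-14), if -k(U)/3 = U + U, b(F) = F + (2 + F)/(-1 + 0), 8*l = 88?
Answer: 179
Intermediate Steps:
l = 11 (l = (1/8)*88 = 11)
b(F) = -2 (b(F) = F + (2 + F)/(-1) = F + (2 + F)*(-1) = F + (-2 - F) = -2)
k(U) = -6*U (k(U) = -3*(U + U) = -6*U)
l + k(b(3))*O(-14) = 11 - 6*(-2)*14 = 11 + 12*14 = 11 + 168 = 179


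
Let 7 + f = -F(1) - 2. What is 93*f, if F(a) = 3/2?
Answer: -1953/2 ≈ -976.50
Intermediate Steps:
F(a) = 3/2 (F(a) = 3*(1/2) = 3/2)
f = -21/2 (f = -7 + (-1*3/2 - 2) = -7 + (-3/2 - 2) = -7 - 7/2 = -21/2 ≈ -10.500)
93*f = 93*(-21/2) = -1953/2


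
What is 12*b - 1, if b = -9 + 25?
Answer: 191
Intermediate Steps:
b = 16
12*b - 1 = 12*16 - 1 = 192 - 1 = 191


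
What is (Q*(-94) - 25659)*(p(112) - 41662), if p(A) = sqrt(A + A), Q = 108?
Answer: 1491957882 - 143244*sqrt(14) ≈ 1.4914e+9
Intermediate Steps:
p(A) = sqrt(2)*sqrt(A) (p(A) = sqrt(2*A) = sqrt(2)*sqrt(A))
(Q*(-94) - 25659)*(p(112) - 41662) = (108*(-94) - 25659)*(sqrt(2)*sqrt(112) - 41662) = (-10152 - 25659)*(sqrt(2)*(4*sqrt(7)) - 41662) = -35811*(4*sqrt(14) - 41662) = -35811*(-41662 + 4*sqrt(14)) = 1491957882 - 143244*sqrt(14)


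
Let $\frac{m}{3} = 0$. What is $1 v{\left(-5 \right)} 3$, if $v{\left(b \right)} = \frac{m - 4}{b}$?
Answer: $\frac{12}{5} \approx 2.4$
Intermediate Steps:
$m = 0$ ($m = 3 \cdot 0 = 0$)
$v{\left(b \right)} = - \frac{4}{b}$ ($v{\left(b \right)} = \frac{0 - 4}{b} = - \frac{4}{b}$)
$1 v{\left(-5 \right)} 3 = 1 \left(- \frac{4}{-5}\right) 3 = 1 \left(\left(-4\right) \left(- \frac{1}{5}\right)\right) 3 = 1 \cdot \frac{4}{5} \cdot 3 = \frac{4}{5} \cdot 3 = \frac{12}{5}$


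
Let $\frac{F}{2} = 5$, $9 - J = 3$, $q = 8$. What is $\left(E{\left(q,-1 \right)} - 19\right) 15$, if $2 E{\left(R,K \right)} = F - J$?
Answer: $-255$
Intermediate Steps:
$J = 6$ ($J = 9 - 3 = 6$)
$F = 10$ ($F = 2 \cdot 5 = 10$)
$E{\left(R,K \right)} = 2$ ($E{\left(R,K \right)} = \frac{10 - 6}{2} = \frac{1}{2} \cdot 4 = 2$)
$\left(E{\left(q,-1 \right)} - 19\right) 15 = \left(2 - 19\right) 15 = \left(-17\right) 15 = -255$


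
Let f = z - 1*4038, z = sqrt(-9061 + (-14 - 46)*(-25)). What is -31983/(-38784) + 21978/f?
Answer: (-241082466*I + 10661*sqrt(7561))/(12928*(sqrt(7561) + 4038*I)) ≈ -4.6156 - 0.11715*I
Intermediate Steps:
z = I*sqrt(7561) (z = sqrt(-9061 - 60*(-25)) = sqrt(-9061 + 1500) = sqrt(-7561) = I*sqrt(7561) ≈ 86.954*I)
f = -4038 + I*sqrt(7561) (f = I*sqrt(7561) - 1*4038 = I*sqrt(7561) - 4038 = -4038 + I*sqrt(7561) ≈ -4038.0 + 86.954*I)
-31983/(-38784) + 21978/f = -31983/(-38784) + 21978/(-4038 + I*sqrt(7561)) = -31983*(-1/38784) + 21978/(-4038 + I*sqrt(7561)) = 10661/12928 + 21978/(-4038 + I*sqrt(7561))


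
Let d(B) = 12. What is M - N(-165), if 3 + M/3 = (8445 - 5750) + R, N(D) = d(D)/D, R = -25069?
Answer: -3692201/55 ≈ -67131.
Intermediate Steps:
N(D) = 12/D
M = -67131 (M = -9 + 3*((8445 - 5750) - 25069) = -9 + 3*(2695 - 25069) = -9 + 3*(-22374) = -9 - 67122 = -67131)
M - N(-165) = -67131 - 12/(-165) = -67131 - 12*(-1)/165 = -67131 - 1*(-4/55) = -67131 + 4/55 = -3692201/55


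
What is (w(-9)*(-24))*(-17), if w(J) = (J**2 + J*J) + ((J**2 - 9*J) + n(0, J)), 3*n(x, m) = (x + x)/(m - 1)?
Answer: 132192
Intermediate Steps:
n(x, m) = 2*x/(3*(-1 + m)) (n(x, m) = ((x + x)/(m - 1))/3 = ((2*x)/(-1 + m))/3 = (2*x/(-1 + m))/3 = 2*x/(3*(-1 + m)))
w(J) = -9*J + 3*J**2 (w(J) = (J**2 + J*J) + ((J**2 - 9*J) + (2/3)*0/(-1 + J)) = (J**2 + J**2) + ((J**2 - 9*J) + 0) = 2*J**2 + (J**2 - 9*J) = -9*J + 3*J**2)
(w(-9)*(-24))*(-17) = ((3*(-9)*(-3 - 9))*(-24))*(-17) = ((3*(-9)*(-12))*(-24))*(-17) = (324*(-24))*(-17) = -7776*(-17) = 132192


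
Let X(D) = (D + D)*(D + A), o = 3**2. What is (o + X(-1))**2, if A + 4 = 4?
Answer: 121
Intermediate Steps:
o = 9
A = 0 (A = -4 + 4 = 0)
X(D) = 2*D**2 (X(D) = (D + D)*(D + 0) = (2*D)*D = 2*D**2)
(o + X(-1))**2 = (9 + 2*(-1)**2)**2 = (9 + 2*1)**2 = (9 + 2)**2 = 11**2 = 121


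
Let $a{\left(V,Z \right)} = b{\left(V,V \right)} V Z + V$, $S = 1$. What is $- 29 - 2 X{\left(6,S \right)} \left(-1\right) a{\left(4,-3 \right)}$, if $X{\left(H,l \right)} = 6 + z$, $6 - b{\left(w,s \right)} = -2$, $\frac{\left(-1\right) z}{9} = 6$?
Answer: $-256128$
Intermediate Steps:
$z = -54$ ($z = \left(-9\right) 6 = -54$)
$b{\left(w,s \right)} = 8$ ($b{\left(w,s \right)} = 6 - -2 = 6 + 2 = 8$)
$X{\left(H,l \right)} = -48$ ($X{\left(H,l \right)} = 6 - 54 = -48$)
$a{\left(V,Z \right)} = V + 8 V Z$ ($a{\left(V,Z \right)} = 8 V Z + V = V + 8 V Z$)
$- 29 - 2 X{\left(6,S \right)} \left(-1\right) a{\left(4,-3 \right)} = - 29 \left(-2\right) \left(-48\right) \left(-1\right) 4 \left(1 + 8 \left(-3\right)\right) = - 29 \cdot 96 \left(-1\right) 4 \left(1 - 24\right) = \left(-29\right) \left(-96\right) 4 \left(-23\right) = 2784 \left(-92\right) = -256128$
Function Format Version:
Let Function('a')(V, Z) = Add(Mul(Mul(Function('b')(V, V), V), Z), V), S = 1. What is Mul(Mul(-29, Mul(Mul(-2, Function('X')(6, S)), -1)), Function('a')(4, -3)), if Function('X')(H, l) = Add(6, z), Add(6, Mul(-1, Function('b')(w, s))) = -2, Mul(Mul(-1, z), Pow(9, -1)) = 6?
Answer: -256128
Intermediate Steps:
z = -54 (z = Mul(-9, 6) = -54)
Function('b')(w, s) = 8 (Function('b')(w, s) = Add(6, Mul(-1, -2)) = Add(6, 2) = 8)
Function('X')(H, l) = -48 (Function('X')(H, l) = Add(6, -54) = -48)
Function('a')(V, Z) = Add(V, Mul(8, V, Z)) (Function('a')(V, Z) = Add(Mul(Mul(8, V), Z), V) = Add(Mul(8, V, Z), V) = Add(V, Mul(8, V, Z)))
Mul(Mul(-29, Mul(Mul(-2, Function('X')(6, S)), -1)), Function('a')(4, -3)) = Mul(Mul(-29, Mul(Mul(-2, -48), -1)), Mul(4, Add(1, Mul(8, -3)))) = Mul(Mul(-29, Mul(96, -1)), Mul(4, Add(1, -24))) = Mul(Mul(-29, -96), Mul(4, -23)) = Mul(2784, -92) = -256128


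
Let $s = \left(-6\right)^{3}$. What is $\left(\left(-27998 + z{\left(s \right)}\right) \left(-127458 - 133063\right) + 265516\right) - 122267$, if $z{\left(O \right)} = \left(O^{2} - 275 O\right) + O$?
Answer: $-20279332433$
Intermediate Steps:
$s = -216$
$z{\left(O \right)} = O^{2} - 274 O$
$\left(\left(-27998 + z{\left(s \right)}\right) \left(-127458 - 133063\right) + 265516\right) - 122267 = \left(\left(-27998 - 216 \left(-274 - 216\right)\right) \left(-127458 - 133063\right) + 265516\right) - 122267 = \left(\left(-27998 - -105840\right) \left(-260521\right) + 265516\right) - 122267 = \left(\left(-27998 + 105840\right) \left(-260521\right) + 265516\right) - 122267 = \left(77842 \left(-260521\right) + 265516\right) - 122267 = \left(-20279475682 + 265516\right) - 122267 = -20279210166 - 122267 = -20279332433$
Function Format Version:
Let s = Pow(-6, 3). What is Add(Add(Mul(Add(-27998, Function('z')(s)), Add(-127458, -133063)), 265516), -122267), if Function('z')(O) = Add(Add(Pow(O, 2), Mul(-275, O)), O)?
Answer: -20279332433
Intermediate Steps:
s = -216
Function('z')(O) = Add(Pow(O, 2), Mul(-274, O))
Add(Add(Mul(Add(-27998, Function('z')(s)), Add(-127458, -133063)), 265516), -122267) = Add(Add(Mul(Add(-27998, Mul(-216, Add(-274, -216))), Add(-127458, -133063)), 265516), -122267) = Add(Add(Mul(Add(-27998, Mul(-216, -490)), -260521), 265516), -122267) = Add(Add(Mul(Add(-27998, 105840), -260521), 265516), -122267) = Add(Add(Mul(77842, -260521), 265516), -122267) = Add(Add(-20279475682, 265516), -122267) = Add(-20279210166, -122267) = -20279332433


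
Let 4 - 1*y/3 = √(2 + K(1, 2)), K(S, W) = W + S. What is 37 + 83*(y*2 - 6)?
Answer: 1531 - 498*√5 ≈ 417.44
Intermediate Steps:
K(S, W) = S + W
y = 12 - 3*√5 (y = 12 - 3*√(2 + (1 + 2)) = 12 - 3*√(2 + 3) = 12 - 3*√5 ≈ 5.2918)
37 + 83*(y*2 - 6) = 37 + 83*((12 - 3*√5)*2 - 6) = 37 + 83*((24 - 6*√5) - 6) = 37 + 83*(18 - 6*√5) = 37 + (1494 - 498*√5) = 1531 - 498*√5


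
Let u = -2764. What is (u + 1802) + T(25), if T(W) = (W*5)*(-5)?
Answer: -1587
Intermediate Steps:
T(W) = -25*W (T(W) = (5*W)*(-5) = -25*W)
(u + 1802) + T(25) = (-2764 + 1802) - 25*25 = -962 - 625 = -1587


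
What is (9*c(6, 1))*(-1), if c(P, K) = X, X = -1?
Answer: 9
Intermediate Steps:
c(P, K) = -1
(9*c(6, 1))*(-1) = (9*(-1))*(-1) = -9*(-1) = 9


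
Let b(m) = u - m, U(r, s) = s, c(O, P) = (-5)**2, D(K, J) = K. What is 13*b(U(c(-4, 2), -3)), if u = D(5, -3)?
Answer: 104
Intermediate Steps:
u = 5
c(O, P) = 25
b(m) = 5 - m
13*b(U(c(-4, 2), -3)) = 13*(5 - 1*(-3)) = 13*(5 + 3) = 13*8 = 104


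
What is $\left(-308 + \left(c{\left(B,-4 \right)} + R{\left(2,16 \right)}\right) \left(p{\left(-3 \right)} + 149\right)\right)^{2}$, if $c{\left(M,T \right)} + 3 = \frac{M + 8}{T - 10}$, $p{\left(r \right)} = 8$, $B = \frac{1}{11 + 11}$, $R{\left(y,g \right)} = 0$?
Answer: $\frac{71674533841}{94864} \approx 7.5555 \cdot 10^{5}$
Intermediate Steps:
$B = \frac{1}{22} \approx 0.045455$
$c{\left(M,T \right)} = -3 + \frac{8 + M}{-10 + T}$ ($c{\left(M,T \right)} = -3 + \frac{M + 8}{T - 10} = -3 + \frac{8 + M}{-10 + T}$)
$\left(-308 + \left(c{\left(B,-4 \right)} + R{\left(2,16 \right)}\right) \left(p{\left(-3 \right)} + 149\right)\right)^{2} = \left(-308 + \left(\frac{38 + \frac{1}{22} - -12}{-10 - 4} + 0\right) \left(8 + 149\right)\right)^{2} = \left(-308 + \left(\frac{38 + \frac{1}{22} + 12}{-14} + 0\right) 157\right)^{2} = \left(-308 + \left(\left(- \frac{1}{14}\right) \frac{1101}{22} + 0\right) 157\right)^{2} = \left(-308 + \left(- \frac{1101}{308} + 0\right) 157\right)^{2} = \left(-308 - \frac{172857}{308}\right)^{2} = \left(- \frac{267721}{308}\right)^{2} = \frac{71674533841}{94864}$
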